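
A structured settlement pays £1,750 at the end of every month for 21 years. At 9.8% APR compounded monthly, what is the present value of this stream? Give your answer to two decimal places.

£186,689.79

Periodic rate i = 0.098/12 = 0.00816667; n = 21 × 12 = 252 periods.
PV = 1750 × [1 − (1+0.00816667)^(−252)] / 0.00816667 = 1750 × 106.679877 = 186,689.7852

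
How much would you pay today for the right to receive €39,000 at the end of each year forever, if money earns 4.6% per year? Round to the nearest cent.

PV = C/r = 39000/0.046 = 847,826.0870

€847,826.09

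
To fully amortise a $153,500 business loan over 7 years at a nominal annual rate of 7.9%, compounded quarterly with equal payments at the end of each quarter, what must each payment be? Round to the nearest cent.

$7,189.57

i = 0.079/4 = 0.01975 per quarter; n = 7·4 = 28.
Annuity-PV factor = 21.350360; PMT = 153500 / 21.350360 = 7,189.5742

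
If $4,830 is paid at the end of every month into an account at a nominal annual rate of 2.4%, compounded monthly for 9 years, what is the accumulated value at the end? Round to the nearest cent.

$581,615.77

With 12 periods per year: i = 0.002, n = 108.
Accumulation factor s(108|0.002) = 120.417343; FV = 4830 × 120.417343 = 581,615.7683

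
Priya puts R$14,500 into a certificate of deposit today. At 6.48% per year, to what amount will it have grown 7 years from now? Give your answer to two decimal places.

14,500 × (1+0.0648)^7 = 14,500 × 1.551945 = 22,503.2010

R$22,503.20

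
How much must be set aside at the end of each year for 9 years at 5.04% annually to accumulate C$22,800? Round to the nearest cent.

PMT = 22800 / ( [(1+0.0504)^9 − 1] / 0.0504 ) = 22800 / 11.044745 = 2,064.3301

C$2,064.33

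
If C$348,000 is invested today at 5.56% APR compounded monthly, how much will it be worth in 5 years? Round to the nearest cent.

i = 0.0556/12 = 0.00463333 per month; n = 5·12 = 60.
348,000 × (1+0.00463333)^60 = 348,000 × 1.319639 = 459,234.2502

C$459,234.25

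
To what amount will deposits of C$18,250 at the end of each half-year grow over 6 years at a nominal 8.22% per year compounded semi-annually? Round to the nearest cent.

C$275,957.60

Periodic rate i = 0.0822/2 = 0.0411; n = 6 × 2 = 12 periods.
FV = 18250 × [(1+0.0411)^12 − 1] / 0.0411 = 18250 × 15.120965 = 275,957.6027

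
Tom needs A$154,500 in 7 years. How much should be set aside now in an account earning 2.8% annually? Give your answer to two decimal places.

PV = FV·(1+i)^(−n) = 154,500 × 0.824230 = 127,343.4704

A$127,343.47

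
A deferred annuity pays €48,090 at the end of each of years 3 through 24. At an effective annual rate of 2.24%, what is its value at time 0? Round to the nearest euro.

€792,277

PV at t=2 (ordinary 22-year annuity): 48090 × a(22|0.0224) = 48090 × 17.221213 = 828,168.1540
Discount back 2 years: 828,168.1540 × (1+0.0224)^(−2) = 828,168.1540 × 0.956662 = 792,276.6283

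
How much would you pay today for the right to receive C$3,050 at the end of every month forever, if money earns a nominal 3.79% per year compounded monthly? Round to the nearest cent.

Periodic rate i = 0.0379/12 = 0.00315833.
PV = C/r = 3050/0.00315833 = 965,699.2084

C$965,699.21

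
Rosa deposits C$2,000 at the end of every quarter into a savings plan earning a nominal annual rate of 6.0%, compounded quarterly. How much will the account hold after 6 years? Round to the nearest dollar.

i = 0.06/4 = 0.015 per quarter; n = 6·4 = 24.
FV = 2000 × [(1+0.015)^24 − 1] / 0.015 = 2000 × 28.633521 = 57,267.0416

C$57,267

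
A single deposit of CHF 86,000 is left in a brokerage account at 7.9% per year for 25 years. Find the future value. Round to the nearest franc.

CHF 575,486

FV = 86,000 × (1 + 0.079)^25 = 575,485.7422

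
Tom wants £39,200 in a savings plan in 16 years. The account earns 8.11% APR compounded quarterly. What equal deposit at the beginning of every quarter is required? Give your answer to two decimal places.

i = 0.0811/4 = 0.020275 per quarter; n = 16·4 = 64.
PMT = 39200 / ( [(1+0.020275)^64 − 1] / 0.020275 × (1+i) ) = 39200 / 131.505887 = 298.0855

£298.09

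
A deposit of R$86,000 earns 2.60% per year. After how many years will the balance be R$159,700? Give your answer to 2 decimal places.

n = ln(159700/86000) / ln(1+0.026) = ln(1.85698) / 0.025668 = 24.1139 years

24.11 years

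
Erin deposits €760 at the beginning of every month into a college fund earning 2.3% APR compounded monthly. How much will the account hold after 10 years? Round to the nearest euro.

With 12 periods per year: i = 0.00191667, n = 120.
Accumulation factor s(120|0.00191667) × (1+i) = 135.035529; FV = 760 × 135.035529 = 102,627.0019
(Beginning-of-period payments → annuity-due factor ×(1+i).)

€102,627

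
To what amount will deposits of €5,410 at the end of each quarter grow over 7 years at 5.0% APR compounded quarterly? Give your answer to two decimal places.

With 4 periods per year: i = 0.0125, n = 28.
FV = 5410 × [(1+0.0125)^28 − 1] / 0.0125 = 5410 × 33.279384 = 180,041.4690

€180,041.47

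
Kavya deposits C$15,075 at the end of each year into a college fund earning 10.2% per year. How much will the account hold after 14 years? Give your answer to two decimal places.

FV = 15075 × [(1+0.102)^14 − 1] / 0.102 = 15075 × 28.385418 = 427,910.1810

C$427,910.18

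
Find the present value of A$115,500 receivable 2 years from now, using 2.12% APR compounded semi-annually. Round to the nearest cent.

A$110,729.87

With 2 periods per year: i = 0.0106, n = 4.
Discount factor = (1+0.0106)^(−4) = 0.958700; PV = 115,500 × 0.958700 = 110,729.8747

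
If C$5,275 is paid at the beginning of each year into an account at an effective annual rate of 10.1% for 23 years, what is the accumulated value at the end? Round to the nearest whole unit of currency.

C$468,268

FV = 5275 × [(1+0.101)^23 − 1] / 0.101 × (1+i) = 5275 × 88.771264 = 468,268.4195
(annuity-due: payments at period start, so ×(1+i).)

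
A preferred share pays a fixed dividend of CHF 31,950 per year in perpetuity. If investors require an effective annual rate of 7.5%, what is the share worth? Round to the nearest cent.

CHF 426,000.00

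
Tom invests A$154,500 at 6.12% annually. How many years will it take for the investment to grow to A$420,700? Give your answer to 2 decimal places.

n = ln(420700/154500) / ln(1+0.0612) = ln(2.72298) / 0.059400 = 16.8640 years

16.86 years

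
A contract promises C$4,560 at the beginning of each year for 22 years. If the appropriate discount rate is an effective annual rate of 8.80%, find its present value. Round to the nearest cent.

Annuity factor a(22|0.088) × (1+i) = 10.430286; PV = 4560 × 10.430286 = 47,562.1050
(Beginning-of-period payments → annuity-due factor ×(1+i).)

C$47,562.10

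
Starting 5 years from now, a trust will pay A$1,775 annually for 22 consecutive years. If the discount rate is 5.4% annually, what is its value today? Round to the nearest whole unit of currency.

A$18,260

PV at t=4 (ordinary 22-year annuity): 1775 × a(22|0.054) = 1775 × 12.695974 = 22,535.3543
Discount back 4 years: 22,535.3543 × (1+0.054)^(−4) = 22,535.3543 × 0.810285 = 18,260.0493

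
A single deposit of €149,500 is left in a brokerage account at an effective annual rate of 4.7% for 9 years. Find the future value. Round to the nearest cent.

FV = PV·(1+i)^n = 149,500 × 1.511890 = 226,027.5241

€226,027.52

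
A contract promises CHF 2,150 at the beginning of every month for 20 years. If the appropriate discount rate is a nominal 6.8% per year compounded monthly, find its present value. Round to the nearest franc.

i = 0.068/12 = 0.00566667 per month; n = 20·12 = 240.
PV = PMT · [1 − (1+i)^(−n)] / i × (1+i) = 2150 · 131.745655 = 283,253.1584
Payments are at the start of each period, so multiply by (1+i).

CHF 283,253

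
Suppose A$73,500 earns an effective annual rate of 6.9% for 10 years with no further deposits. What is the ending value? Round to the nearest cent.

73,500 × (1+0.069)^10 = 73,500 × 1.948844 = 143,240.0260

A$143,240.03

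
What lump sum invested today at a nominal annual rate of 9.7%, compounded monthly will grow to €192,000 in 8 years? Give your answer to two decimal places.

€88,642.81

i = 0.097/12 = 0.00808333 per month; n = 8·12 = 96.
Discount factor = (1+0.00808333)^(−96) = 0.461681; PV = 192,000 × 0.461681 = 88,642.8084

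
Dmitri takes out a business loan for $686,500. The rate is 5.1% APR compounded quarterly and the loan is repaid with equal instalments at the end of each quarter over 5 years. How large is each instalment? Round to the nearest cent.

$39,104.42

With 4 periods per year: i = 0.01275, n = 20.
PMT = 686500 / ( [1 − (1+0.01275)^(−20)] / 0.01275 ) = 686500 / 17.555559 = 39,104.4227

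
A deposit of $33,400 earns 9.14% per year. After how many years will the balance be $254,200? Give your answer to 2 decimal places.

23.21 years

(1+i)^n = 254200/33400 = 7.61078, so n = ln 7.61078 / ln 1.0914 = 23.2053 years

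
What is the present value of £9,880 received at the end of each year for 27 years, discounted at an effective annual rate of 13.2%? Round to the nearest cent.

£72,216.22

PV = PMT · [1 − (1+i)^(−n)] / i = 9880 · 7.309334 = 72,216.2206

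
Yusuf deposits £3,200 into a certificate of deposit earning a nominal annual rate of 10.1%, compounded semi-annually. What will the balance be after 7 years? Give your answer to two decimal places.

i = 0.101/2 = 0.0505 per half-year; n = 7·2 = 14.
FV = PV·(1+i)^n = 3,200 × 1.993172 = 6,378.1506

£6,378.15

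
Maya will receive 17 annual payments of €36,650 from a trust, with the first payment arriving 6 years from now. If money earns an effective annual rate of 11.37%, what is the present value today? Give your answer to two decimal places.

PV at t=5 (ordinary 17-year annuity): 36650 × a(17|0.1137) = 36650 × 7.385202 = 270,667.6673
PV₀ = 270,667.6673 / (1+0.1137)^5 = 270,667.6673 / 1.713330 = 157,977.5164

€157,977.52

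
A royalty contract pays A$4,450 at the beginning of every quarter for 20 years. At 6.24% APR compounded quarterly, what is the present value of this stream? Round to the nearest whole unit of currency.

With 4 periods per year: i = 0.0156, n = 80.
PV = PMT · [1 − (1+i)^(−n)] / i × (1+i) = 4450 · 46.232094 = 205,732.8186
(Beginning-of-period payments → annuity-due factor ×(1+i).)

A$205,733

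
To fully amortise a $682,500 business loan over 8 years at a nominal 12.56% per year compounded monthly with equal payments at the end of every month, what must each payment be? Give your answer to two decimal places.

$11,303.63

Periodic rate i = 0.1256/12 = 0.0104667; n = 8 × 12 = 96 periods.
PMT = 682500 / ( [1 − (1+0.0104667)^(−96)] / 0.0104667 ) = 682500 / 60.378847 = 11,303.6276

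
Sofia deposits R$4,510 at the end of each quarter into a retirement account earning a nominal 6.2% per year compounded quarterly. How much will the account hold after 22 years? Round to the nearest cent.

i = 0.062/4 = 0.0155 per quarter; n = 22·4 = 88.
Accumulation factor s(88|0.0155) = 185.231827; FV = 4510 × 185.231827 = 835,395.5409

R$835,395.54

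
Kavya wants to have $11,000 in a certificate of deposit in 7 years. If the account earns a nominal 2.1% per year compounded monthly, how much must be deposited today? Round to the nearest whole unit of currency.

i = 0.021/12 = 0.00175 per month; n = 7·12 = 84.
PV = FV·(1+i)^(−n) = 11,000 × 0.863405 = 9,497.4539

$9,497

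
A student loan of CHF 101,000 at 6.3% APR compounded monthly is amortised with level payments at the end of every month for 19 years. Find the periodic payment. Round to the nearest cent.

CHF 760.81

With 12 periods per year: i = 0.00525, n = 228.
PMT = 101000 / ( [1 − (1+0.00525)^(−228)] / 0.00525 ) = 101000 / 132.753037 = 760.8112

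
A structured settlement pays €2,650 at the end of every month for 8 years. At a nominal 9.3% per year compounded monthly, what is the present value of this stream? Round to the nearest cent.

€178,977.85

i = 0.093/12 = 0.00775 per month; n = 8·12 = 96.
Annuity factor a(96|0.00775) = 67.538810; PV = 2650 × 67.538810 = 178,977.8477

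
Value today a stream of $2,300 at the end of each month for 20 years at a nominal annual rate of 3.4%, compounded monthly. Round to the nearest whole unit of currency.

Periodic rate i = 0.034/12 = 0.00283333; n = 20 × 12 = 240 periods.
Annuity factor a(240|0.00283333) = 173.963171; PV = 2300 × 173.963171 = 400,115.2942

$400,115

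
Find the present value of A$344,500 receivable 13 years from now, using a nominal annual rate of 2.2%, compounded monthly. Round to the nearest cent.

i = 0.022/12 = 0.00183333 per month; n = 13·12 = 156.
PV = 344,500 / (1 + 0.00183333)^156 = 344,500 / 1.330744 = 258,877.7486

A$258,877.75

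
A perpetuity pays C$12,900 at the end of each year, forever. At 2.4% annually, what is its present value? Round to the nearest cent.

C$537,500.00

PV = PMT / i = 12900 / 0.024 = 537,500.0000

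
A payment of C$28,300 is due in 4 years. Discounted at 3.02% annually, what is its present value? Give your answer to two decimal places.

PV = 28,300 / (1 + 0.0302)^4 = 28,300 / 1.126383 = 25,124.6635

C$25,124.66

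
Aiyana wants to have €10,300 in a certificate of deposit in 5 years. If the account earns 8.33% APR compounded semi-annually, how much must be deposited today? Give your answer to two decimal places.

Periodic rate i = 0.0833/2 = 0.04165; n = 5 × 2 = 10 periods.
PV = FV·(1+i)^(−n) = 10,300 × 0.664939 = 6,848.8719

€6,848.87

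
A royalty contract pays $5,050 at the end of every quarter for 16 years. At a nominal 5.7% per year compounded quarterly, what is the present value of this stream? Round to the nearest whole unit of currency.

With 4 periods per year: i = 0.01425, n = 64.
PV = 5050 × [1 − (1+0.01425)^(−64)] / 0.01425 = 5050 × 41.802515 = 211,102.7011

$211,103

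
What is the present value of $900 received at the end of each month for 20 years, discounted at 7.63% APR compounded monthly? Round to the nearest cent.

With 12 periods per year: i = 0.00635833, n = 240.
PV = 900 × [1 − (1+0.00635833)^(−240)] / 0.00635833 = 900 × 122.916433 = 110,624.7893

$110,624.79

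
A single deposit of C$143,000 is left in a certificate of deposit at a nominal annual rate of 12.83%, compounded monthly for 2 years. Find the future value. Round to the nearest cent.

i = 0.1283/12 = 0.0106917 per month; n = 2·12 = 24.
FV = PV·(1+i)^n = 143,000 × 1.290769 = 184,579.9290

C$184,579.93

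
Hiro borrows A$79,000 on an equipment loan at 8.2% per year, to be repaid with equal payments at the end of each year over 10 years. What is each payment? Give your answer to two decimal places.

A$11,879.75

PMT = 79000 / ( [1 − (1+0.082)^(−10)] / 0.082 ) = 79000 / 6.649969 = 11,879.7549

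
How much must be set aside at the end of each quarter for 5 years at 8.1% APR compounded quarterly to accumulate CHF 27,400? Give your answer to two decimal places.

Periodic rate i = 0.081/4 = 0.02025; n = 5 × 4 = 20 periods.
PMT = 27400 / ( [(1+0.02025)^20 − 1] / 0.02025 ) = 27400 / 24.357948 = 1,124.8895

CHF 1,124.89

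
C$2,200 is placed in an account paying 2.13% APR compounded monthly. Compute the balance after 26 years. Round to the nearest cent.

With 12 periods per year: i = 0.001775, n = 312.
FV = 2,200 × (1 + 0.001775)^312 = 3,825.7956

C$3,825.80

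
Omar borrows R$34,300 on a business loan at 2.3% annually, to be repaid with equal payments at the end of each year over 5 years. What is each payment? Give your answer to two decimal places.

Annuity-PV factor = 4.672697; PMT = 34300 / 4.672697 = 7,340.5141

R$7,340.51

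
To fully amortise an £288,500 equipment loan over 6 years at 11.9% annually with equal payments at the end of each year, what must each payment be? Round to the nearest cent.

PMT = 288500 / ( [1 − (1+0.119)^(−6)] / 0.119 ) = 288500 / 4.123078 = 69,971.9967

£69,972.00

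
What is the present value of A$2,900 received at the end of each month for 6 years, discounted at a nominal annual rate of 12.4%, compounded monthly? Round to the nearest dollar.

i = 0.124/12 = 0.0103333 per month; n = 6·12 = 72.
Annuity factor a(72|0.0103333) = 50.610295; PV = 2900 × 50.610295 = 146,769.8542

A$146,770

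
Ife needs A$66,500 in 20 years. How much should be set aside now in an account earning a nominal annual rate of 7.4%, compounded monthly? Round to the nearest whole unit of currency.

With 12 periods per year: i = 0.00616667, n = 240.
Discount factor = (1+0.00616667)^(−240) = 0.228675; PV = 66,500 × 0.228675 = 15,206.8595

A$15,207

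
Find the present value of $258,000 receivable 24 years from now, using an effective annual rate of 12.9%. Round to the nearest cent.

Discount factor = (1+0.129)^(−24) = 0.054368; PV = 258,000 × 0.054368 = 14,027.0098

$14,027.01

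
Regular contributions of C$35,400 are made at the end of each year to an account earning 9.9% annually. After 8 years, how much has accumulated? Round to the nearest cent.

C$403,362.83

FV = 35400 × [(1+0.099)^8 − 1] / 0.099 = 35400 × 11.394430 = 403,362.8280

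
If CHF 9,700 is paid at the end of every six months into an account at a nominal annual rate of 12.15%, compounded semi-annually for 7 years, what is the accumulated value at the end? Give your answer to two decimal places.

CHF 204,921.96

Periodic rate i = 0.1215/2 = 0.06075; n = 7 × 2 = 14 periods.
FV = PMT · [(1+i)^n − 1] / i = 9700 · 21.125975 = 204,921.9595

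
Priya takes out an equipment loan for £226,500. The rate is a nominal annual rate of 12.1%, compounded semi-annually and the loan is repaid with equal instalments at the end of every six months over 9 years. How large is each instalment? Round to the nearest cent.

£20,997.37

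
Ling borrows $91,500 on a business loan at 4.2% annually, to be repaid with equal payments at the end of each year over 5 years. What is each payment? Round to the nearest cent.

$20,669.00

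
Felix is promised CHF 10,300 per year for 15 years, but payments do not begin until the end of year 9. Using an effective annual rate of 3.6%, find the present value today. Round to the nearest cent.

CHF 88,762.73

Value one period before first payment (t=8): 10300 × [1 − (1+0.036)^(−15)] / 0.036 = 10300 × 11.435930 = 117,790.0762
PV₀ = 117,790.0762 / (1+0.036)^8 = 117,790.0762 / 1.327022 = 88,762.7317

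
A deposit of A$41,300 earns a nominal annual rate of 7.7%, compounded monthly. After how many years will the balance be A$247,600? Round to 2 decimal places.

23.33 years

Periodic rate i = 0.077/12 = 0.00641667.
n = ln(247600/41300) / ln(1+0.00641667) = ln(5.99516) / 0.006396 = 280.0039 months
= 280.0039/12 years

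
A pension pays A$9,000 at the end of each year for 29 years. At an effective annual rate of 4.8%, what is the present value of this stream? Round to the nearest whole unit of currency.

A$139,358

PV = 9000 × [1 − (1+0.048)^(−29)] / 0.048 = 9000 × 15.484223 = 139,358.0059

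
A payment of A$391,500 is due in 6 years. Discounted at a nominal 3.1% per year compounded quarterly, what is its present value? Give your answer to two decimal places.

A$325,285.27

i = 0.031/4 = 0.00775 per quarter; n = 6·4 = 24.
PV = FV·(1+i)^(−n) = 391,500 × 0.830869 = 325,285.2739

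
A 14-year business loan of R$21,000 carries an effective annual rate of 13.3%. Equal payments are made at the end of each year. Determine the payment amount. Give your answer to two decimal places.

PMT = 21000 / ( [1 − (1+0.133)^(−14)] / 0.133 ) = 21000 / 6.209827 = 3,381.7366

R$3,381.74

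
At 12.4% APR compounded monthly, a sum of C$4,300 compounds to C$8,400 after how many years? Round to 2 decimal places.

5.43 years

Periodic rate i = 0.124/12 = 0.0103333.
(1+i)^n = 8400/4300 = 1.95349, so n = ln 1.95349 / ln 1.01033 = 65.1358 months
= 65.1358/12 years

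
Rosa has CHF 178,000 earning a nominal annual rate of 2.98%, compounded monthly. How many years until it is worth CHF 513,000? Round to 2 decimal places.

Periodic rate i = 0.0298/12 = 0.00248333.
(1+i)^n = 513000/178000 = 2.88202, so n = ln 2.88202 / ln 1.00248 = 426.7675 months
= 426.7675/12 years

35.56 years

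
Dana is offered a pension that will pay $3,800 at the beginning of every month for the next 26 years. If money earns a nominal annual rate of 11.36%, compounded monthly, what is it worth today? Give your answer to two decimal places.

i = 0.1136/12 = 0.00946667 per month; n = 26·12 = 312.
Annuity factor a(312|0.00946667) × (1+i) = 100.994878; PV = 3800 × 100.994878 = 383,780.5383
(annuity-due: payments at period start, so ×(1+i).)

$383,780.54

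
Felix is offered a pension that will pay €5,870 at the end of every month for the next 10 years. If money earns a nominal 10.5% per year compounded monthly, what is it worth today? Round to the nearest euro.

€435,024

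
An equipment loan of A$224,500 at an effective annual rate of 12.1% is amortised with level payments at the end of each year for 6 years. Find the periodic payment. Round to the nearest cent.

A$54,758.91

Annuity-PV factor = 4.099789; PMT = 224500 / 4.099789 = 54,758.9108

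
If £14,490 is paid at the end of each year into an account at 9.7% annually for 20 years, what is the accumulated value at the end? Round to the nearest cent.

£802,163.27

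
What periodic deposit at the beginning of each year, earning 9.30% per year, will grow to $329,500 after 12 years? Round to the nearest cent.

PMT = 329500 / ( [(1+0.093)^12 − 1] / 0.093 × (1+i) ) = 329500 / 22.412133 = 14,701.8579

$14,701.86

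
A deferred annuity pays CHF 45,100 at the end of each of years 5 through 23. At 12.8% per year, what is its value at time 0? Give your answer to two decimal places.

Value one period before first payment (t=4): 45100 × [1 − (1+0.128)^(−19)] / 0.128 = 45100 × 7.020150 = 316,608.7588
Discount back 4 years: 316,608.7588 × (1+0.128)^(−4) = 316,608.7588 × 0.617680 = 195,562.9261

CHF 195,562.93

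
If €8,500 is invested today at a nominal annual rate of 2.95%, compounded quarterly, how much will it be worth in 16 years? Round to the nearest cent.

€13,603.60

i = 0.0295/4 = 0.007375 per quarter; n = 16·4 = 64.
FV = PV·(1+i)^n = 8,500 × 1.600423 = 13,603.5961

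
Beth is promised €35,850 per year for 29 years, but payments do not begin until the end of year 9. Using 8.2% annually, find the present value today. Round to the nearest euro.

Value one period before first payment (t=8): 35850 × [1 − (1+0.082)^(−29)] / 0.082 = 35850 × 10.954625 = 392,723.3181
PV₀ = 392,723.3181 / (1+0.082)^8 = 392,723.3181 / 1.878530 = 209,058.8718

€209,059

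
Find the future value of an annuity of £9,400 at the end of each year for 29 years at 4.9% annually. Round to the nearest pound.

FV = 9400 × [(1+0.049)^29 − 1] / 0.049 = 9400 × 61.305198 = 576,268.8649

£576,269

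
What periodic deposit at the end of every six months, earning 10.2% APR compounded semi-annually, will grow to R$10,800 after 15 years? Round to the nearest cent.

R$159.78

With 2 periods per year: i = 0.051, n = 30.
PMT = 10800 / ( [(1+0.051)^30 − 1] / 0.051 ) = 10800 / 67.591117 = 159.7843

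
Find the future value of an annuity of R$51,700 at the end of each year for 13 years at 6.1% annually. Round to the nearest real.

Accumulation factor s(13|0.061) = 19.003859; FV = 51700 × 19.003859 = 982,499.5069

R$982,500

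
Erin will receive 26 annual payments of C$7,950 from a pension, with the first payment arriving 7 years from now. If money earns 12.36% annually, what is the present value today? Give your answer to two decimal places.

Value one period before first payment (t=6): 7950 × [1 − (1+0.1236)^(−26)] / 0.1236 = 7950 × 7.699705 = 61,212.6556
PV₀ = 61,212.6556 / (1+0.1236)^6 = 61,212.6556 / 2.012196 = 30,420.8145

C$30,420.81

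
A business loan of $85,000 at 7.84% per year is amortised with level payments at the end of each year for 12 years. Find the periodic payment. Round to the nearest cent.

$11,185.75

PMT = 85000 / ( [1 − (1+0.0784)^(−12)] / 0.0784 ) = 85000 / 7.598954 = 11,185.7502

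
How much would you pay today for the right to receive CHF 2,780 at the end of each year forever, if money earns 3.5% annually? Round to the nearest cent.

PV = C/r = 2780/0.035 = 79,428.5714

CHF 79,428.57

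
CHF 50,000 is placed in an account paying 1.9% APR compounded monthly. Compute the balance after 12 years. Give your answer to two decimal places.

i = 0.019/12 = 0.00158333 per month; n = 12·12 = 144.
FV = 50,000 × (1 + 0.00158333)^144 = 62,792.9431

CHF 62,792.94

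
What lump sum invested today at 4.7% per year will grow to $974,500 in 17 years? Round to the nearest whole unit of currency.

$446,363

PV = FV·(1+i)^(−n) = 974,500 × 0.458043 = 446,363.0690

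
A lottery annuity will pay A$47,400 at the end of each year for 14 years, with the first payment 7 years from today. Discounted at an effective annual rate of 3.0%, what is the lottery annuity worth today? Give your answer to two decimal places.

A$448,417.43

PV at t=6 (ordinary 14-year annuity): 47400 × a(14|0.03) = 47400 × 11.296073 = 535,433.8668
PV₀ = 535,433.8668 / (1+0.03)^6 = 535,433.8668 / 1.194052 = 448,417.4339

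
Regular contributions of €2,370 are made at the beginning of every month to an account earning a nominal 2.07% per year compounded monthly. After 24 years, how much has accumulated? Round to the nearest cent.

€884,606.68

i = 0.0207/12 = 0.001725 per month; n = 24·12 = 288.
FV = 2370 × [(1+0.001725)^288 − 1] / 0.001725 × (1+i) = 2370 × 373.251766 = 884,606.6843
Payments are at the start of each period, so multiply by (1+i).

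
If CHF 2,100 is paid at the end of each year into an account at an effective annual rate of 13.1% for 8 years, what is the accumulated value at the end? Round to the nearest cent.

FV = PMT · [(1+i)^n − 1] / i = 2100 · 12.803996 = 26,888.3909

CHF 26,888.39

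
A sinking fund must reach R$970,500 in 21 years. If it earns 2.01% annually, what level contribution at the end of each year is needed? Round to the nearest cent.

R$37,601.06

FV-annuity factor = 25.810443; PMT = 970500 / 25.810443 = 37,601.0601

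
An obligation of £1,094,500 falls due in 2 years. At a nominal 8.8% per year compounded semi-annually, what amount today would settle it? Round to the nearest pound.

With 2 periods per year: i = 0.044, n = 4.
PV = FV·(1+i)^(−n) = 1,094,500 × 0.841779 = 921,326.9420

£921,327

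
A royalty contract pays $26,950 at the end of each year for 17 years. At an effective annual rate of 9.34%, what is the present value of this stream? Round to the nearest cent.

Annuity factor a(17|0.0934) = 8.360201; PV = 26950 × 8.360201 = 225,307.4138

$225,307.41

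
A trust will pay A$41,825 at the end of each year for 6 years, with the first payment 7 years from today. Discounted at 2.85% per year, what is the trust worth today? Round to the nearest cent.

PV at t=6 (ordinary 6-year annuity): 41825 × a(6|0.0285) = 41825 × 5.444227 = 227,704.8021
Discount back 6 years: 227,704.8021 × (1+0.0285)^(−6) = 227,704.8021 × 0.844840 = 192,374.0169

A$192,374.02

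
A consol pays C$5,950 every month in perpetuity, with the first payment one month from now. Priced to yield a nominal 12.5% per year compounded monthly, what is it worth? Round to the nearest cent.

Periodic rate i = 0.125/12 = 0.0104167.
PV = C/r = 5950/0.0104167 = 571,200.0000

C$571,200.00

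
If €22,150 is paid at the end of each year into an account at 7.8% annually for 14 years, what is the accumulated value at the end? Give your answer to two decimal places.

€528,747.20

FV = 22150 × [(1+0.078)^14 − 1] / 0.078 = 22150 × 23.871205 = 528,747.1989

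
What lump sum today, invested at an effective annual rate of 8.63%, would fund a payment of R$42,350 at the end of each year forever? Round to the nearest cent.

R$490,730.01

PV = PMT / i = 42350 / 0.0863 = 490,730.0116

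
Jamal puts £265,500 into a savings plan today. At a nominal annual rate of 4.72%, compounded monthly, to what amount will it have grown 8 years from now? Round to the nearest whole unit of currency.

£387,019

i = 0.0472/12 = 0.00393333 per month; n = 8·12 = 96.
FV = PV·(1+i)^n = 265,500 × 1.457699 = 387,019.1476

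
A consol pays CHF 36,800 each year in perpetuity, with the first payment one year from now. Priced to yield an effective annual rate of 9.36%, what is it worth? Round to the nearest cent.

PV = C/r = 36800/0.0936 = 393,162.3932

CHF 393,162.39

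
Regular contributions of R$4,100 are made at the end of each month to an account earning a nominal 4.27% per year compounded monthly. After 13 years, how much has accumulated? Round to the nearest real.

R$853,107

i = 0.0427/12 = 0.00355833 per month; n = 13·12 = 156.
FV = 4100 × [(1+0.00355833)^156 − 1] / 0.00355833 = 4100 × 208.074819 = 853,106.7573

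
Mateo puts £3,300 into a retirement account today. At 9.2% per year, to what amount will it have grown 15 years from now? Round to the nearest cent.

£12,355.31

3,300 × (1+0.092)^15 = 3,300 × 3.744032 = 12,355.3063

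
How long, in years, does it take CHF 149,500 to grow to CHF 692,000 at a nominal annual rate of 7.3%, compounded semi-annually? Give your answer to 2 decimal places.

Periodic rate i = 0.073/2 = 0.0365.
n = ln(692000/149500) / ln(1+0.0365) = ln(4.62876) / 0.035850 = 42.7421 half-years
= 42.7421/2 years

21.37 years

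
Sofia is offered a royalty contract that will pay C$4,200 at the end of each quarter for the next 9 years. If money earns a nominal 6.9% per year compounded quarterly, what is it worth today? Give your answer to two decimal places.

C$111,936.68

With 4 periods per year: i = 0.01725, n = 36.
PV = 4200 × [1 − (1+0.01725)^(−36)] / 0.01725 = 4200 × 26.651591 = 111,936.6839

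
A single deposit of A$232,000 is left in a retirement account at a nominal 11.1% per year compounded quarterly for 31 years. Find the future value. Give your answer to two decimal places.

A$6,910,925.02

i = 0.111/4 = 0.02775 per quarter; n = 31·4 = 124.
FV = PV·(1+i)^n = 232,000 × 29.788470 = 6,910,925.0179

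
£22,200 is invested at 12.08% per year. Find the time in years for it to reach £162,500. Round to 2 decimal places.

17.45 years

(1+i)^n = 162500/22200 = 7.31982, so n = ln 7.31982 / ln 1.1208 = 17.4547 years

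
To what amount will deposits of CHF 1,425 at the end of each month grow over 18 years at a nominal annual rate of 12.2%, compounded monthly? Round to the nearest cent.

With 12 periods per year: i = 0.0101667, n = 216.
Accumulation factor s(216|0.0101667) = 776.052491; FV = 1425 × 776.052491 = 1,105,874.7999

CHF 1,105,874.80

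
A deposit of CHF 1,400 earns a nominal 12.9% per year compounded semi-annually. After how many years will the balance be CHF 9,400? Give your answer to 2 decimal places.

Periodic rate i = 0.129/2 = 0.0645.
n = ln(9400/1400) / ln(1+0.0645) = ln(6.71429) / 0.062505 = 30.4653 half-years
= 30.4653/2 years

15.23 years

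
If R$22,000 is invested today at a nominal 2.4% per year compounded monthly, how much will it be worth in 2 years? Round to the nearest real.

With 12 periods per year: i = 0.002, n = 24.
FV = 22,000 × (1 + 0.002)^24 = 23,080.6480

R$23,081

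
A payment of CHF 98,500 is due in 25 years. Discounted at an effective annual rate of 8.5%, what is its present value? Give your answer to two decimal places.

CHF 12,814.24

PV = FV·(1+i)^(−n) = 98,500 × 0.130094 = 12,814.2377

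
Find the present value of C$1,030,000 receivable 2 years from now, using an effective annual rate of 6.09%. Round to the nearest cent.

PV = FV·(1+i)^(−n) = 1,030,000 × 0.888487 = 915,141.6594

C$915,141.66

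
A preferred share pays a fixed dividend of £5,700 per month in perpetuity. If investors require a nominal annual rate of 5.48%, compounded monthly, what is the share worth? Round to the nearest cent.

£1,248,175.18

Periodic rate i = 0.0548/12 = 0.00456667.
PV = PMT / i = 5700 / 0.00456667 = 1,248,175.1825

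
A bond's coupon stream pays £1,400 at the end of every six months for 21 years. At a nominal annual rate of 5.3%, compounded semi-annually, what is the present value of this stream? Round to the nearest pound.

£35,218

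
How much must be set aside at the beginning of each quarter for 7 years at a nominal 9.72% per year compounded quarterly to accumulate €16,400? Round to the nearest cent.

€405.84

Periodic rate i = 0.0972/4 = 0.0243; n = 7 × 4 = 28 periods.
PMT = 16400 / ( [(1+0.0243)^28 − 1] / 0.0243 × (1+i) ) = 16400 / 40.410028 = 405.8399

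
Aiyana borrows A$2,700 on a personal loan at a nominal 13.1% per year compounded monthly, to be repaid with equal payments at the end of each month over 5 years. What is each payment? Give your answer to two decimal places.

With 12 periods per year: i = 0.0109167, n = 60.
Annuity-PV factor = 43.851385; PMT = 2700 / 43.851385 = 61.5716

A$61.57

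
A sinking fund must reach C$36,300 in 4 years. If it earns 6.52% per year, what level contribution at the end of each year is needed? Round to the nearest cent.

C$8,234.13

PMT = 36300 / ( [(1+0.0652)^4 − 1] / 0.0652 ) = 36300 / 4.408481 = 8,234.1281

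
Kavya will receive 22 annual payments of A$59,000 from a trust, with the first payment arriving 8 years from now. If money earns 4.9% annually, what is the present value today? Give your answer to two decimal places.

PV at t=7 (ordinary 22-year annuity): 59000 × a(22|0.049) = 59000 × 13.283847 = 783,746.9835
Discount back 7 years: 783,746.9835 × (1+0.049)^(−7) = 783,746.9835 × 0.715437 = 560,721.8308

A$560,721.83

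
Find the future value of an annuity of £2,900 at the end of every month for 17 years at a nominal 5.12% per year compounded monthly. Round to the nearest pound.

£940,313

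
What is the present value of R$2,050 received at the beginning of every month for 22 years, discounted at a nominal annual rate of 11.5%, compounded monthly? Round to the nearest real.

i = 0.115/12 = 0.00958333 per month; n = 22·12 = 264.
PV = 2050 × [1 − (1+0.00958333)^(−264)] / 0.00958333 × (1+i) = 2050 × 96.854221 = 198,551.1533
(Beginning-of-period payments → annuity-due factor ×(1+i).)

R$198,551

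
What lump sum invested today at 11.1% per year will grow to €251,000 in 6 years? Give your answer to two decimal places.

PV = 251,000 / (1 + 0.111)^6 = 251,000 / 1.880548 = 133,471.7540

€133,471.75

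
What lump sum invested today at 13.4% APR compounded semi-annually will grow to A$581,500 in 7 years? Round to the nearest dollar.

i = 0.134/2 = 0.067 per half-year; n = 7·2 = 14.
Discount factor = (1+0.067)^(−14) = 0.403365; PV = 581,500 × 0.403365 = 234,556.7023

A$234,557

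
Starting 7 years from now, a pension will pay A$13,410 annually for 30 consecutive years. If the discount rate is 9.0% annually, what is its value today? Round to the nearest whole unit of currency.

PV at t=6 (ordinary 30-year annuity): 13410 × a(30|0.09) = 13410 × 10.273654 = 137,769.7007
Discount back 6 years: 137,769.7007 × (1+0.09)^(−6) = 137,769.7007 × 0.596267 = 82,147.5712

A$82,148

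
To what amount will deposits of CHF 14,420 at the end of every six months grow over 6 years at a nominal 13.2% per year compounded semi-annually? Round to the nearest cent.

i = 0.132/2 = 0.066 per half-year; n = 6·2 = 12.
Accumulation factor s(12|0.066) = 17.472884; FV = 14420 × 17.472884 = 251,958.9860

CHF 251,958.99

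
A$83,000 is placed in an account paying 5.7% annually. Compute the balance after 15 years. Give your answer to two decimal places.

83,000 × (1+0.057)^15 = 83,000 × 2.296809 = 190,635.1155

A$190,635.12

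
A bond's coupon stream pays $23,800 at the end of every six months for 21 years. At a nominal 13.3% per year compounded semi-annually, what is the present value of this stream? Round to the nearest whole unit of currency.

$333,940

With 2 periods per year: i = 0.0665, n = 42.
PV = PMT · [1 − (1+i)^(−n)] / i = 23800 · 14.031074 = 333,939.5700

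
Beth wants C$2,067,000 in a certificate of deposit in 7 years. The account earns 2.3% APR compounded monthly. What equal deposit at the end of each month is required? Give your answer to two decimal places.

Periodic rate i = 0.023/12 = 0.00191667; n = 7 × 12 = 84 periods.
FV-annuity factor = 91.045550; PMT = 2.067e+06 / 91.045550 = 22,702.9219

C$22,702.92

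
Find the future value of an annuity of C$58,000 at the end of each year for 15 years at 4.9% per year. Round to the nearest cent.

FV = PMT · [(1+i)^n − 1] / i = 58000 · 21.416865 = 1,242,178.1686

C$1,242,178.17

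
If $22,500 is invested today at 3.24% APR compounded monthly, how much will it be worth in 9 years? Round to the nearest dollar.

$30,106

Periodic rate i = 0.0324/12 = 0.0027; n = 9 × 12 = 108 periods.
FV = PV·(1+i)^n = 22,500 × 1.338042 = 30,105.9358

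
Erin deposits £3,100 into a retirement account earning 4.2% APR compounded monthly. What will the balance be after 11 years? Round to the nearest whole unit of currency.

£4,916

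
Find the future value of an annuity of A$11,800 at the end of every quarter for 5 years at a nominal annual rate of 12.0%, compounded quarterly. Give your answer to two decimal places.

i = 0.12/4 = 0.03 per quarter; n = 5·4 = 20.
FV = PMT · [(1+i)^n − 1] / i = 11800 · 26.870374 = 317,070.4190

A$317,070.42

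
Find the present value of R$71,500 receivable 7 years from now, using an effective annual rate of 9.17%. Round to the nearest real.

Discount factor = (1+0.0917)^(−7) = 0.541099; PV = 71,500 × 0.541099 = 38,688.5871

R$38,689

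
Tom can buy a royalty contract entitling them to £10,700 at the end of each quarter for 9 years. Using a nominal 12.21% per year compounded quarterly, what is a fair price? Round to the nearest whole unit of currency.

£231,786

Periodic rate i = 0.1221/4 = 0.030525; n = 9 × 4 = 36 periods.
Annuity factor a(36|0.030525) = 21.662226; PV = 10700 × 21.662226 = 231,785.8136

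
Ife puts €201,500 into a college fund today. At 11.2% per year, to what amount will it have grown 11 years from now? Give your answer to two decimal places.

€647,780.26

FV = 201,500 × (1 + 0.112)^11 = 647,780.2610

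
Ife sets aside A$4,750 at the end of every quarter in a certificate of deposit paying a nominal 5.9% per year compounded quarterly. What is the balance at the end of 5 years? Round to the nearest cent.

A$109,567.45

With 4 periods per year: i = 0.01475, n = 20.
FV = PMT · [(1+i)^n − 1] / i = 4750 · 23.066831 = 109,567.4464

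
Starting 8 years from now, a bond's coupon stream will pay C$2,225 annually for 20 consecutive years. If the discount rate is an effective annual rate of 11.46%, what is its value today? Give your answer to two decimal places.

C$8,047.37

PV at t=7 (ordinary 20-year annuity): 2225 × a(20|0.1146) = 2225 × 7.729601 = 17,198.3632
Discount back 7 years: 17,198.3632 × (1+0.1146)^(−7) = 17,198.3632 × 0.467915 = 8,047.3677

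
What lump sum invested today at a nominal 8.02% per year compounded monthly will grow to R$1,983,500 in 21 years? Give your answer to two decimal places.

R$370,191.83

i = 0.0802/12 = 0.00668333 per month; n = 21·12 = 252.
PV = 1,983,500 / (1 + 0.00668333)^252 = 1,983,500 / 5.358033 = 370,191.8275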